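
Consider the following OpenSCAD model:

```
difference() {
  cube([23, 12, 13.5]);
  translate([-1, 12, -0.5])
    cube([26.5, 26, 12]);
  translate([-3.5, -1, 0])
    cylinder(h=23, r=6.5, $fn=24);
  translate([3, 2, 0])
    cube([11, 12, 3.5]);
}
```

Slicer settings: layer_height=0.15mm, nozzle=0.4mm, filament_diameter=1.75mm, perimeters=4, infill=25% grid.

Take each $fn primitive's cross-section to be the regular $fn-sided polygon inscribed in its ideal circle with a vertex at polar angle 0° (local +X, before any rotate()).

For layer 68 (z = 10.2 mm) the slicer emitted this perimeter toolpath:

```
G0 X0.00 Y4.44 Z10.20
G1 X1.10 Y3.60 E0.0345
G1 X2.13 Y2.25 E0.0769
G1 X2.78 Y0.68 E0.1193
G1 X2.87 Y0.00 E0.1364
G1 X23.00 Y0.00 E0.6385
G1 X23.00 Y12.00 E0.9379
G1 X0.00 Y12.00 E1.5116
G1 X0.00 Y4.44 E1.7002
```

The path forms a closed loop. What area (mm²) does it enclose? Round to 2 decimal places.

267.58 mm²

Apply the shoelace formula to the sequence of (X, Y) vertices; enclosed area = 267.58 mm².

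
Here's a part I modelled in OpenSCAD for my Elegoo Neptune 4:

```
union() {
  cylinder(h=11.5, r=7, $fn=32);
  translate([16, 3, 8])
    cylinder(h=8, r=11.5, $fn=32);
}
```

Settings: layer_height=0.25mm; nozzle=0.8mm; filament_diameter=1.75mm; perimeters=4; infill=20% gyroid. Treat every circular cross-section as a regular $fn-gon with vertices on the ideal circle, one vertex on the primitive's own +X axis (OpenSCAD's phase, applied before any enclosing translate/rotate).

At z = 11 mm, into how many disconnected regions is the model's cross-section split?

1

At z = 11 mm: the r=7 cylinder gives a regular 32-gon of circumradius 7 (constant along its height); the cylinder at (16, 3): section is a regular 32-gon, circumradius r=11.5; Taking the union: the regions partially overlap (shared area 12.19 mm²), so overlapping operands fuse into one piece — 1 connected region. The result has 1 disconnected region.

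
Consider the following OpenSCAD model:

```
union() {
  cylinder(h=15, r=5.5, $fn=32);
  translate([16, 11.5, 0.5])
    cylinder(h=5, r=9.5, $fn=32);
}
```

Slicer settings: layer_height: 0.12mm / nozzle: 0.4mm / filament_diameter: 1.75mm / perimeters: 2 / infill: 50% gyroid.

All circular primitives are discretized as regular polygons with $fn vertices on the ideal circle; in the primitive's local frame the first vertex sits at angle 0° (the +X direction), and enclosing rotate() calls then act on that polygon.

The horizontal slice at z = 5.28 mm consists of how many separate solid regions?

2

At z = 5.28 mm: the cylinder: section is a regular 32-gon, circumradius r=5.5; the cylinder at (16, 11.5): section is a regular 32-gon, circumradius r=9.5; Merging all regions: the 2 present regions are separate (no shared area or edge), so areas and boundary lengths simply add and each stays a separate island — 2 connected regions. The result has 2 disconnected regions.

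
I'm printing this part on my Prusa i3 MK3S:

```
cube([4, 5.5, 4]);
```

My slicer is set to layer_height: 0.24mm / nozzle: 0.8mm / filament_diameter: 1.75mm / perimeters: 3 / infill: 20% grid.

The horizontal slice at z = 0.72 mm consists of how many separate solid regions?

1

At z = 0.72 mm: the cube is present — its section is the full 4×5.5 rectangle. The result has 1 disconnected region.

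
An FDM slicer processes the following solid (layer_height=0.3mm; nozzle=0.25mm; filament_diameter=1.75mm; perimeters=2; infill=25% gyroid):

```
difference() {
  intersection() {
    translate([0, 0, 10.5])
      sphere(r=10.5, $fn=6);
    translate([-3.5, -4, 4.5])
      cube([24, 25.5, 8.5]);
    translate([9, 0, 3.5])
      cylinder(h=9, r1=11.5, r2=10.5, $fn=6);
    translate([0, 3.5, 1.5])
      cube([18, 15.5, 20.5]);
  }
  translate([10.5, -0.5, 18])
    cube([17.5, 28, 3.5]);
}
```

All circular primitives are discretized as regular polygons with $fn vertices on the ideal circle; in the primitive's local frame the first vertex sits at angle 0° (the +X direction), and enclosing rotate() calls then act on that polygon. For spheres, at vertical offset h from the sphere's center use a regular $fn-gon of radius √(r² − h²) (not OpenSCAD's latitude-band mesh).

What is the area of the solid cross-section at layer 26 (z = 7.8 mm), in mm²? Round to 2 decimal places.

At z = 7.8 mm: the r=10.5 sphere slices to a regular 6-gon of circumradius 10.147 (√(r²−h²) with h=2.7 from center) (area = (6/2)·10.147²·sin(360°/6) = 267.50 mm²); the cube at (-3.5, -4) (footprint 24×25.5) is included at this height (area 612.00 mm²); the cone at (9, 0): at t=0.478 of its height the radius interpolates to r₁+(r₂−r₁)t = 11.022, giving a regular 6-gon of that circumradius (area = (6/2)·11.022²·sin(360°/6) = 315.64 mm²); the cube at (0, 3.5) (footprint 18×15.5) is included at this height (area 279.00 mm²); Taking the intersection: the 24×25.5 cube at (-3.5, -4) partially overlaps the r=10.5 sphere; clipping to the common part keeps 147.60 mm²; the cone at (9, 0) partially overlaps the running intersection; clipping to the common part keeps 101.79 mm²; the 18×15.5 cube at (0, 3.5) partially overlaps the running intersection; clipping to the common part keeps 26.83 mm² — area = 26.83 mm²; the cube at (10.5, -0.5) is absent (z outside [18, 21.5]); Taking the first minus the rest: none of the subtracted shapes is present at this height, so the result so far is unchanged — area = 26.83 mm². Overall, the cross-section is a single solid region. Net area = 26.83 mm².

26.83 mm²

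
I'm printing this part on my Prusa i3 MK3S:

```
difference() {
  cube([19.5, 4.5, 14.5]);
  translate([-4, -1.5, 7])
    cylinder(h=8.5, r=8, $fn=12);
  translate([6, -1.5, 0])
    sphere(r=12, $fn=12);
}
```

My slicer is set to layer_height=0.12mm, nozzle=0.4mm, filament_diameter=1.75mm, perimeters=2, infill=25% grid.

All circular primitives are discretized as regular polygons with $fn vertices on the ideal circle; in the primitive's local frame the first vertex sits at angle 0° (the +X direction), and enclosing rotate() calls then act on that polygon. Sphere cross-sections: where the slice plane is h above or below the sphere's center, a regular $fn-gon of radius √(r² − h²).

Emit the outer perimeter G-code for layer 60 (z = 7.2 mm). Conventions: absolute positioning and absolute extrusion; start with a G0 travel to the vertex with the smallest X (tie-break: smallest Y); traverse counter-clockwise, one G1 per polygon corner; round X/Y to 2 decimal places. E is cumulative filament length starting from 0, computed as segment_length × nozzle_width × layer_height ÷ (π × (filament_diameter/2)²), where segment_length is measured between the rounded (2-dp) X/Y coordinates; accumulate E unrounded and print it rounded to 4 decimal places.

At z = 7.2 mm: the cube (footprint 19.5×4.5) is included at this height; the cylinder at (-4, -1.5): section is a regular 12-gon, circumradius r=8; the r=12 sphere at (6, -1.5) slices to a regular 12-gon of circumradius 9.600 (√(r²−h²) with h=7.2 from center); Subtracting the remaining from the first: starting from the 19.5×4.5 cube, the r=8 cylinder at (-4, -1.5) partially overlaps it — only the 12.01 mm² overlap (of its 192.00 mm²) is removed, clipping the outline; the r=12 sphere at (6, -1.5) partially overlaps it — only the 53.14 mm² overlap (of its 276.48 mm²) is removed, clipping the outline — 1 connected region. The outline is a single polygon with 5 vertices. Extrusion per mm of travel: 0.4 × 0.12 / (π × 0.875²) = 0.019956. Accumulating E over each segment gives final E = 0.4052.

G0 X13.11 Y4.50 Z7.20
G1 X14.31 Y3.30 E0.0339
G1 X15.20 Y0.00 E0.1021
G1 X19.50 Y0.00 E0.1879
G1 X19.50 Y4.50 E0.2777
G1 X13.11 Y4.50 E0.4052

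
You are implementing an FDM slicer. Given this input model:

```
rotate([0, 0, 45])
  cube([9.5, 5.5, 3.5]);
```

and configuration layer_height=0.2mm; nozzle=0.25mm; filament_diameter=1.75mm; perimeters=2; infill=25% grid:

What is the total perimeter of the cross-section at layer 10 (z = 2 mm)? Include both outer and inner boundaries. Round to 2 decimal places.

30.00 mm

At z = 2 mm: the cube is present — its section is the full 9.5×5.5 rectangle (perimeter 30.00 mm); (whole slice rotated 45° about Z — lengths, areas and connectivity unchanged). Overall, the cross-section is a single solid region. Total boundary length (outer) = 30.00 mm.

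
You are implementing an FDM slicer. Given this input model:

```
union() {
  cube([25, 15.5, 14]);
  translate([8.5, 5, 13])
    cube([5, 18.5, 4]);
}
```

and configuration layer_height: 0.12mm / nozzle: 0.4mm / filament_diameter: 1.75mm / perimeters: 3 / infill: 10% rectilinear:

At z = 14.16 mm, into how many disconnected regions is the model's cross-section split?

1

At z = 14.16 mm: the cube does not reach this height (z outside [0, 14]); the cube at (8.5, 5) (footprint 5×18.5) is included at this height; Combining (union): only the 5×18.5 cube at (8.5, 5) is present, so the union is just that shape — 1 connected region. The result has 1 disconnected region.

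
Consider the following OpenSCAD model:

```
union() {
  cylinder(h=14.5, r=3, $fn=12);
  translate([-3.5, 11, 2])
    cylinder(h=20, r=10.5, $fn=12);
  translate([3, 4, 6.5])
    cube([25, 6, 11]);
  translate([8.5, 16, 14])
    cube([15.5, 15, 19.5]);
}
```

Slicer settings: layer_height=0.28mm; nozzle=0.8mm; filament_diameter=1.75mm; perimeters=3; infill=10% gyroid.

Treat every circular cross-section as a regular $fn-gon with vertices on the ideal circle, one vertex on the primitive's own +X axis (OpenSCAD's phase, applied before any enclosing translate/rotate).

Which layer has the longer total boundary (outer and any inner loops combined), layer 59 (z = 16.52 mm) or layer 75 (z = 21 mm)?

layer 59 (z = 16.52 mm)

Layer 59 (z = 16.52): the cylinder is absent (z outside [0, 14.5]); the r=10.5 cylinder at (-3.5, 11) gives a regular 12-gon of circumradius 10.5 (constant along its height) (perimeter = 2·12·10.500·sin(180°/12) = 65.22 mm); the cube at (3, 4) (footprint 25×6) is included at this height (perimeter 62.00 mm); the 15.5×15 cube at (8.5, 16) contributes its full rectangle (perimeter 61.00 mm); Taking the union: the regions partially overlap (shared area 16.45 mm²), so the edge portions inside another operand are dropped and the merged outline is re-measured after clipping — boundary = 170.77 mm. So its perimeter = 170.77 mm. Layer 75 (z = 21): the cylinder is not intersected at this z (z outside [0, 14.5]); the r=10.5 cylinder at (-3.5, 11) contributes a regular 12-gon of circumradius 10.5 (perimeter = 2·12·10.500·sin(180°/12) = 65.22 mm); the cube at (3, 4) does not reach this height (z outside [6.5, 17.5]); the 15.5×15 cube at (8.5, 16) contributes its full rectangle (perimeter 61.00 mm); Taking the union: the 2 present regions are separate (no shared area or edge), so areas and boundary lengths simply add and each stays a separate island — boundary = 126.22 mm. So its perimeter = 126.22 mm. Layer 59 is larger (170.77 vs 126.22 mm).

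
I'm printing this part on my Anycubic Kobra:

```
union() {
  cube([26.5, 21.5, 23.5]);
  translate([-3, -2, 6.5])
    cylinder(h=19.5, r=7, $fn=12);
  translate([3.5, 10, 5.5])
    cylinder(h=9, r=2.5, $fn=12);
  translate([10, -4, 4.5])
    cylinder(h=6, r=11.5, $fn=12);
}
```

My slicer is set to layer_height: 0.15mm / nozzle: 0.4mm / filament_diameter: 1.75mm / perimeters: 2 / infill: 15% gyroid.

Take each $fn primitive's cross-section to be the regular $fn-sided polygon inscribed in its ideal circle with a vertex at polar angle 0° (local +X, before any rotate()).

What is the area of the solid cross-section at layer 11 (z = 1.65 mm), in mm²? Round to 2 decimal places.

569.75 mm²

At z = 1.65 mm: the cube is present — its section is the full 26.5×21.5 rectangle (area 569.75 mm²); the cylinder at (-3, -2) does not reach this height (z outside [6.5, 26]); the cylinder at (3.5, 10) does not reach this height (z outside [5.5, 14.5]); the cylinder at (10, -4) does not reach this height (z outside [4.5, 10.5]); Taking the union: only the 26.5×21.5 cube is present, so the union is just that shape — area = 569.75 mm². Overall, the cross-section is a single solid region. Net area = 569.75 mm².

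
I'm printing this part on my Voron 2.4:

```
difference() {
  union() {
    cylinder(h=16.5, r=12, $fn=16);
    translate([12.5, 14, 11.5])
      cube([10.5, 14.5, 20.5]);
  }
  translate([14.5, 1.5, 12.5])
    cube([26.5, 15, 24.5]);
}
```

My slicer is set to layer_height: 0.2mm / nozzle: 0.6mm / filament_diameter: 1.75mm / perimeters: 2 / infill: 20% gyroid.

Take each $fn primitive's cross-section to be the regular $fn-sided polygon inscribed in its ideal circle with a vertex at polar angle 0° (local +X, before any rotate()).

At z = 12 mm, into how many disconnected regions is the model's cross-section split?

At z = 12 mm: the r=12 cylinder contributes a regular 16-gon of circumradius 12; the cube at (12.5, 14) (footprint 10.5×14.5) is included at this height; Merging all regions: the 2 present regions are separate (no shared area or edge), so areas and boundary lengths simply add and each stays a separate island — 2 connected regions; the cube at (14.5, 1.5) is absent (z outside [12.5, 37]); After the difference (first − rest): none of the subtracted shapes is present at this height, so the result so far is unchanged — 2 connected regions. The result has 2 disconnected regions.

2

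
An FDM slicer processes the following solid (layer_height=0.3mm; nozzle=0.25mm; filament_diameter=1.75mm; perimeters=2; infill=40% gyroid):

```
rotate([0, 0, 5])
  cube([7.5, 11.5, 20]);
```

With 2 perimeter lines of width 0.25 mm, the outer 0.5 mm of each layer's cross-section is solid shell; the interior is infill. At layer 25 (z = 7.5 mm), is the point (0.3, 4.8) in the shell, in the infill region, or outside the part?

infill

At z = 7.5 mm: the 7.5×11.5 cube contributes its full rectangle; (whole slice rotated 5° about Z — lengths, areas and connectivity unchanged). Overall, the cross-section is a single solid region. Undo the 5° rotation: the query point maps to (0.717, 4.756) in the un-rotated model frame. The nearest boundary edge runs (0.00, 11.50)→(0.00, 0.00); distance from the point to it = 0.72 mm. The point is inside the cross-section and 0.72 mm from the nearest boundary — more than the 0.5 mm shell width (2 × 0.25), so it's in the infill interior.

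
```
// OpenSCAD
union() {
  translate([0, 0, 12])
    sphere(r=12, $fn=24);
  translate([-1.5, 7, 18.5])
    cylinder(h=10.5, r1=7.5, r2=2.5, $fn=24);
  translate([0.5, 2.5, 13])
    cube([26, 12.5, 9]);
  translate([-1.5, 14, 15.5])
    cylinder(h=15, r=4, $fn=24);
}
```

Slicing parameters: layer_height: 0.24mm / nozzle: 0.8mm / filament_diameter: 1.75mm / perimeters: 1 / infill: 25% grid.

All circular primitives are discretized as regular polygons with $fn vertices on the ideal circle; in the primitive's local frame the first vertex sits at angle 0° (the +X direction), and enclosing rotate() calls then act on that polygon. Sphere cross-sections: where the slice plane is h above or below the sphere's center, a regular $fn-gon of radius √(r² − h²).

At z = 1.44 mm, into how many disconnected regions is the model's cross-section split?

1

At z = 1.44 mm: the r=12 sphere slices to a regular 24-gon of circumradius 5.700 (√(r²−h²) with h=10.56 from center); the cone at (-1.5, 7) does not reach this height (z outside [18.5, 29]); the cube at (0.5, 2.5) is absent (z outside [13, 22]); the cylinder at (-1.5, 14) is not intersected at this z (z outside [15.5, 30.5]); Merging all regions: only the r=12 sphere is present, so the union is just that shape — 1 connected region. The result has 1 disconnected region.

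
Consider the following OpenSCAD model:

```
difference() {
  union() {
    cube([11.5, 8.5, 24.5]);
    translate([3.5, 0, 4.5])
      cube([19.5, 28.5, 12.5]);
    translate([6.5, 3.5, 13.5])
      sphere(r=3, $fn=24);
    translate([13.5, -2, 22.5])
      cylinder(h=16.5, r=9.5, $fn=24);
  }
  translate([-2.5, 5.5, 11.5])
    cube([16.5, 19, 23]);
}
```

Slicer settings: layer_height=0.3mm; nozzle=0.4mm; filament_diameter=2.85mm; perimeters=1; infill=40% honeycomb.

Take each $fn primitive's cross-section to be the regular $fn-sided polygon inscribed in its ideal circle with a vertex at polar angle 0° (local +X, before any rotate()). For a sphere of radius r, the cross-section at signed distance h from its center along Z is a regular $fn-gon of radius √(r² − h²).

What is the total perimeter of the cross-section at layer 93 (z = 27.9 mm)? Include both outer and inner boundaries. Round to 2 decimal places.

60.99 mm

At z = 27.9 mm: the cube is absent (z outside [0, 24.5]); the cube at (3.5, 0) is absent (z outside [4.5, 17]); the sphere at (6.5, 3.5) does not reach this height (|z−center|=14.400 > r=3); the r=9.5 cylinder at (13.5, -2) gives a regular 24-gon of circumradius 9.5 (constant along its height) (perimeter = 2·24·9.500·sin(180°/24) = 59.52 mm); Combining (union): only the r=9.5 cylinder at (13.5, -2) is present, so the union is just that shape — boundary = 59.52 mm; the cube at (-2.5, 5.5) (footprint 16.5×19) is included at this height (perimeter 71.00 mm); Taking the first minus the rest: starting from that combined region, the 16.5×19 cube at (-2.5, 5.5) partially overlaps it — only the 8.60 mm² overlap (of its 313.50 mm²) is removed, clipping the outline — boundary = 60.99 mm. Overall, the cross-section is a single solid region. Total boundary length (outer) = 60.99 mm.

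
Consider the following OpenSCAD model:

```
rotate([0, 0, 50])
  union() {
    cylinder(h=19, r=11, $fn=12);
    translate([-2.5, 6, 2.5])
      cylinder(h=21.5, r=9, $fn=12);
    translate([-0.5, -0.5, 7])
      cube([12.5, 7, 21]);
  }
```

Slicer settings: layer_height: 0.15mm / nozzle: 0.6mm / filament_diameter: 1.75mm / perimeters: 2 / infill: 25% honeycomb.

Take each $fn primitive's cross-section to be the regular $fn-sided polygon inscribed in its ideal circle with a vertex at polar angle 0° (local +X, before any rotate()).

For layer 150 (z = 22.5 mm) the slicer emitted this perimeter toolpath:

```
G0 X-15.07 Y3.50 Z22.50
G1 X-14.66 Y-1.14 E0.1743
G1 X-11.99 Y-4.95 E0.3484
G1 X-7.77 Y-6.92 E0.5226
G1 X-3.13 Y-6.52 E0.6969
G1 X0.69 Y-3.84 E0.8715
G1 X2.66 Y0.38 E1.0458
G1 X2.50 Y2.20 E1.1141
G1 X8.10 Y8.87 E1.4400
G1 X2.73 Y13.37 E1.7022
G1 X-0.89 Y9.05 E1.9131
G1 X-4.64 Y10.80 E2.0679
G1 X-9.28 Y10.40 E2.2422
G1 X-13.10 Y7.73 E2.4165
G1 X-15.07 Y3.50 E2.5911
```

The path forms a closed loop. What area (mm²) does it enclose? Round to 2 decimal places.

Apply the shoelace formula to the sequence of (X, Y) vertices; enclosed area = 288.67 mm².

288.67 mm²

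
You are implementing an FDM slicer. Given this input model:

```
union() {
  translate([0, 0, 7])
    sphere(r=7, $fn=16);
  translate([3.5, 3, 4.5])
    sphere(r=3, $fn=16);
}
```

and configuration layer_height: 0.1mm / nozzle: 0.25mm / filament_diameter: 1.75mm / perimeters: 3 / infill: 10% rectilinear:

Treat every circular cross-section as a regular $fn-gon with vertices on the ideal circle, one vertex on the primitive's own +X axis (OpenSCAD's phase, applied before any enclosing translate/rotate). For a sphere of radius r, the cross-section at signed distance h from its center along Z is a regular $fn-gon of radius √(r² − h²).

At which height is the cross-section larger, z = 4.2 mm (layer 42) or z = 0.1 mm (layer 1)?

Layer 42 (z = 4.2): the r=7 sphere slices to a regular 16-gon of circumradius 6.416 (√(r²−h²) with h=2.8 from center) (area = (16/2)·6.416²·sin(360°/16) = 126.01 mm²); the r=3 sphere at (3.5, 3) slices to a regular 16-gon of circumradius 2.985 (√(r²−h²) with h=0.3 from center) (area = (16/2)·2.985²·sin(360°/16) = 27.28 mm²); Taking the union: the regions partially overlap — summed areas 153.29 mm² minus the doubly-counted overlap 22.27 mm² gives 131.02 mm² — area = 131.02 mm². So its area = 131.02 mm². Layer 1 (z = 0.1): the sphere: section is a regular 16-gon, circumradius = √(r²−h²) = √(7²−6.9²) = 1.179 (area = (16/2)·1.179²·sin(360°/16) = 4.26 mm²); the sphere at (3.5, 3) is not intersected at this z (|z−center|=4.400 > r=3); Taking the union: only the r=7 sphere is present, so the union is just that shape — area = 4.26 mm². So its area = 4.26 mm². Layer 42 is larger (131.02 vs 4.26 mm²).

layer 42 (z = 4.2 mm)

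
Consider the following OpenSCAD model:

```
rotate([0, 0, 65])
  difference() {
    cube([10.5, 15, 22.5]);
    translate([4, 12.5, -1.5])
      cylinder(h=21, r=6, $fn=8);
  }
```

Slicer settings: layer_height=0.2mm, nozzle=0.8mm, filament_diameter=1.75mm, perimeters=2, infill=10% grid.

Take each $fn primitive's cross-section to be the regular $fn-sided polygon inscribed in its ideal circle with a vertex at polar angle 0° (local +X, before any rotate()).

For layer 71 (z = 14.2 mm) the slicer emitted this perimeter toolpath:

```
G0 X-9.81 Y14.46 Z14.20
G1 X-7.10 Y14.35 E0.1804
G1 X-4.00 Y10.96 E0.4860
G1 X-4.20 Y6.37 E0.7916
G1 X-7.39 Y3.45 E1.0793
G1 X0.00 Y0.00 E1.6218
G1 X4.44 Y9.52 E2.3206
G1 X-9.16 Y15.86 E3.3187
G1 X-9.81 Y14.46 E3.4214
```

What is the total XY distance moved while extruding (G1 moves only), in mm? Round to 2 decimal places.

Sum the Euclidean lengths of each G1 segment: total = 51.43 mm.

51.43 mm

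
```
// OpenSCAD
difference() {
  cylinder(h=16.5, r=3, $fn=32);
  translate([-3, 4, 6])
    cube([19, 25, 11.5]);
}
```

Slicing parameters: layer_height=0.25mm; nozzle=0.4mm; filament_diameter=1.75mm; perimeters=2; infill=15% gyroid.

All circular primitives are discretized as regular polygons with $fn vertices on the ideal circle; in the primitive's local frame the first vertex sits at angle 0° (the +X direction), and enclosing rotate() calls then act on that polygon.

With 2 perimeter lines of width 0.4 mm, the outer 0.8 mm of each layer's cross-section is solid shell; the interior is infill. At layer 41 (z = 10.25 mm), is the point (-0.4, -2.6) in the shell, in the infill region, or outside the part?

At z = 10.25 mm: the r=3 cylinder contributes a regular 32-gon of circumradius 3; the 19×25 cube at (-3, 4) contributes its full rectangle; Subtracting the remaining from the first: starting from the r=3 cylinder, the 19×25 cube at (-3, 4) misses the remaining region (no effect) — 1 connected region. Overall, the cross-section is a single solid region. The nearest boundary edge runs (-0.00, -3.00)→(-0.59, -2.94); distance from the point to it = 0.36 mm. The point is inside the cross-section, 0.36 mm from the nearest boundary — within the 0.8 mm shell band (2 × 0.4).

shell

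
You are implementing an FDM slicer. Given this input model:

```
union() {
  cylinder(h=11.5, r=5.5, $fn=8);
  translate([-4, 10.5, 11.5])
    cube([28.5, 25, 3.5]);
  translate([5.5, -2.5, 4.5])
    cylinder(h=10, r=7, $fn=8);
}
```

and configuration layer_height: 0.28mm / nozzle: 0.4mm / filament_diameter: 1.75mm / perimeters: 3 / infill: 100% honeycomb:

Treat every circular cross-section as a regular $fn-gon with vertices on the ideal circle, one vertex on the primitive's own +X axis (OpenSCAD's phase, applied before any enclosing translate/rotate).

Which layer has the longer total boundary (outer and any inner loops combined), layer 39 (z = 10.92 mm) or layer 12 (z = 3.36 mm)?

layer 39 (z = 10.92 mm)

Layer 39 (z = 10.92): the r=5.5 cylinder contributes a regular 8-gon of circumradius 5.5 (perimeter = 2·8·5.500·sin(180°/8) = 33.68 mm); the cube at (-4, 10.5) is absent (z outside [11.5, 15]); the cylinder at (5.5, -2.5): section is a regular 8-gon, circumradius r=7 (perimeter = 2·8·7.000·sin(180°/8) = 42.86 mm); Merging all regions: the regions partially overlap (shared area 41.33 mm²), so the edge portions inside another operand are dropped and the merged outline is re-measured after clipping — boundary = 51.52 mm. So its perimeter = 51.52 mm. Layer 12 (z = 3.36): the cylinder: section is a regular 8-gon, circumradius r=5.5 (perimeter = 2·8·5.500·sin(180°/8) = 33.68 mm); the cube at (-4, 10.5) is absent (z outside [11.5, 15]); the cylinder at (5.5, -2.5) is absent (z outside [4.5, 14.5]); Combining (union): only the r=5.5 cylinder is present, so the union is just that shape — boundary = 33.68 mm. So its perimeter = 33.68 mm. Layer 39 is larger (51.52 vs 33.68 mm).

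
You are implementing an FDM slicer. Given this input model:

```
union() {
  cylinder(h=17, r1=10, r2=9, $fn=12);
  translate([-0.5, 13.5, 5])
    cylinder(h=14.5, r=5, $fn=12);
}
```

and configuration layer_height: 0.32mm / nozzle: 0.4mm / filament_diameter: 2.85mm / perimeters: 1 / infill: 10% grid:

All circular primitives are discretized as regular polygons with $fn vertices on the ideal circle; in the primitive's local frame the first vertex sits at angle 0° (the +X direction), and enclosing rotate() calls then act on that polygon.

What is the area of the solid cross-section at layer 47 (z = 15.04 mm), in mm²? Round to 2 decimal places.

323.59 mm²

At z = 15.04 mm: the cone: at t=0.885 of its height the radius interpolates to r₁+(r₂−r₁)t = 9.115, giving a regular 12-gon of that circumradius (area = (12/2)·9.115²·sin(360°/12) = 249.27 mm²); the r=5 cylinder at (-0.5, 13.5) contributes a regular 12-gon of circumradius 5 (area = (12/2)·5.000²·sin(360°/12) = 75.00 mm²); Merging all regions: the regions partially overlap — summed areas 324.27 mm² minus the doubly-counted overlap 0.67 mm² gives 323.59 mm² — area = 323.59 mm². Overall, the cross-section is a single solid region. Net area = 323.59 mm².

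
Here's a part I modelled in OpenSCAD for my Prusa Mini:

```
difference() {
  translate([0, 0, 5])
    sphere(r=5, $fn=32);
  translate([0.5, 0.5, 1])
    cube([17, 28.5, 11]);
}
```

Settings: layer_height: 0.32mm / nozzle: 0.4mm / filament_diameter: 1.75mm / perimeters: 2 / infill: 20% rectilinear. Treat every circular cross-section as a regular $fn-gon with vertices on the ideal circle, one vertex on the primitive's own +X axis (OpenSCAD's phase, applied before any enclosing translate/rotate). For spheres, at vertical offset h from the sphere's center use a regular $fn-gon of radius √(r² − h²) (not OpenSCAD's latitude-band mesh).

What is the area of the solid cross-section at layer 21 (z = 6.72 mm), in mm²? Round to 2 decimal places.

At z = 6.72 mm: the sphere: section is a regular 32-gon, circumradius = √(r²−h²) = √(5²−1.72²) = 4.695 (area = (32/2)·4.695²·sin(360°/32) = 68.80 mm²); the cube at (0.5, 0.5) (footprint 17×28.5) is included at this height (area 484.50 mm²); Subtracting the remaining from the first: starting from the r=5 sphere (68.80 mm²), the 17×28.5 cube at (0.5, 0.5) partially overlaps it — only the 12.78 mm² overlap (of its 484.50 mm²) is removed, clipping the outline — area = 56.02 mm². Overall, the cross-section is a single solid region. Net area = 56.02 mm².

56.02 mm²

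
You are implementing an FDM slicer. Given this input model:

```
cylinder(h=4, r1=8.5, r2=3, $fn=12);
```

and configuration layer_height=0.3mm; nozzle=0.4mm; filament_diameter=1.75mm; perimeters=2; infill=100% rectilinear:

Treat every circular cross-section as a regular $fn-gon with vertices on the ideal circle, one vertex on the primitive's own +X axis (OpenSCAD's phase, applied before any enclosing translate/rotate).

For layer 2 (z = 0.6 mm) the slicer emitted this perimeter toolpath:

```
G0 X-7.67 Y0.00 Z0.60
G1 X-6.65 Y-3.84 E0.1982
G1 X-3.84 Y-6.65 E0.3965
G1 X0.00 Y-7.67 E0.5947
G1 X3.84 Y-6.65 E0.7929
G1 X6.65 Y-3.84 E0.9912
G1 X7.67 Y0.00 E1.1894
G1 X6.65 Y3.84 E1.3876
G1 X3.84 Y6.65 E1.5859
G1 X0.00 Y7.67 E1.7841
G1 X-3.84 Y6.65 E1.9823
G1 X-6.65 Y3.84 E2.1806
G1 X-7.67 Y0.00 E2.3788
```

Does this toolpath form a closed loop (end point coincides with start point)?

Start point (G0): (-7.67, 0.00). End point (last G1): the path returns to the start — closed.

yes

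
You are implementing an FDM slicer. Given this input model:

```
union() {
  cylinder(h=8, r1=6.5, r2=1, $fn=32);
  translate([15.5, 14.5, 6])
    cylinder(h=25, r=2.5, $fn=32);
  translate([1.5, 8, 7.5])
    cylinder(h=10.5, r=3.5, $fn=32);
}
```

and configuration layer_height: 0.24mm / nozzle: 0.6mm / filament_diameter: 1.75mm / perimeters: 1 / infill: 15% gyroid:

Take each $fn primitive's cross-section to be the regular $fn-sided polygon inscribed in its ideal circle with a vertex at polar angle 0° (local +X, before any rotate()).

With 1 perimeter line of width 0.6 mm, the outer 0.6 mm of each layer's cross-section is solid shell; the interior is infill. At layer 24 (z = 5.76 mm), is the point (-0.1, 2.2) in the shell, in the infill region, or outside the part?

At z = 5.76 mm: the cone: at t=0.720 of its height the radius interpolates to r₁+(r₂−r₁)t = 2.540, giving a regular 32-gon of that circumradius; the cylinder at (15.5, 14.5) does not reach this height (z outside [6, 31]); the cylinder at (1.5, 8) is not intersected at this z (z outside [7.5, 18]); Combining (union): only the cone is present, so the union is just that shape — 1 connected region. Overall, the cross-section is a single solid region. The nearest boundary edge runs (0.00, 2.54)→(-0.50, 2.49); distance from the point to it = 0.33 mm. The point is inside the cross-section, 0.33 mm from the nearest boundary — within the 0.6 mm shell band (1 × 0.6).

shell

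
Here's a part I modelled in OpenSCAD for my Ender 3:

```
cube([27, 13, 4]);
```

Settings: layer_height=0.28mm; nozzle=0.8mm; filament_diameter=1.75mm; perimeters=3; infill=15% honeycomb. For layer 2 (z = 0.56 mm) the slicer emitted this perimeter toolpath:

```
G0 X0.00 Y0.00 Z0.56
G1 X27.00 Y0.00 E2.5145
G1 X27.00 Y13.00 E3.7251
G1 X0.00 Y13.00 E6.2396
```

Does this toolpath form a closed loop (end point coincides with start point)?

Start point (G0): (0.00, 0.00). End point (last G1): the path does not return to the start — open.

no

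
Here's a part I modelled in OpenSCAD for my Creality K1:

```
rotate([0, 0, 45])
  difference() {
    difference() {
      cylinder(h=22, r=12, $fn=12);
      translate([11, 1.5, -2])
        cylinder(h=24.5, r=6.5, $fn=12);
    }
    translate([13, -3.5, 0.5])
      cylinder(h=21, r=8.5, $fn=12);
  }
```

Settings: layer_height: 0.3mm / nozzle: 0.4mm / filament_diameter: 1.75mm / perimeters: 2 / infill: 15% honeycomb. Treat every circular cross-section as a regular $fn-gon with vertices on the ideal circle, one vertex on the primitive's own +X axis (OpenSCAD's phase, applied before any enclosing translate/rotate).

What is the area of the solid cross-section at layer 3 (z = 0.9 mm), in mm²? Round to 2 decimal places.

344.76 mm²

At z = 0.9 mm: the r=12 cylinder contributes a regular 12-gon of circumradius 12 (area = (12/2)·12.000²·sin(360°/12) = 432.00 mm²); the cylinder at (11, 1.5): section is a regular 12-gon, circumradius r=6.5 (area = (12/2)·6.500²·sin(360°/12) = 126.75 mm²); Subtracting the remaining from the first: starting from the r=12 cylinder (432.00 mm²), the r=6.5 cylinder at (11, 1.5) partially overlaps it — only the 63.72 mm² overlap (of its 126.75 mm²) is removed, clipping the outline — area = 368.28 mm²; the cylinder at (13, -3.5): section is a regular 12-gon, circumradius r=8.5 (area = (12/2)·8.500²·sin(360°/12) = 216.75 mm²); Subtracting the remaining from the first: starting from that combined region (368.28 mm²), the r=8.5 cylinder at (13, -3.5) partially overlaps it — only the 23.52 mm² overlap (of its 216.75 mm²) is removed, clipping the outline — area = 344.76 mm²; (rotated 45° about Z; rotation is an isometry so areas/perimeters/island counts are preserved). Overall, the cross-section is a single solid region. Net area = 344.76 mm².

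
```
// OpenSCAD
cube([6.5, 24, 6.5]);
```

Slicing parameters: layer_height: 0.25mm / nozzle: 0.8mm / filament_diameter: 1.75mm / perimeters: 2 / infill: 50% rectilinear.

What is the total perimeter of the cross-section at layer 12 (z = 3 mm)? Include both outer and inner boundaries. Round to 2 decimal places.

61.00 mm

At z = 3 mm: the cube is present — its section is the full 6.5×24 rectangle (perimeter 61.00 mm). Overall, the cross-section is a single solid region. Total boundary length (outer) = 61.00 mm.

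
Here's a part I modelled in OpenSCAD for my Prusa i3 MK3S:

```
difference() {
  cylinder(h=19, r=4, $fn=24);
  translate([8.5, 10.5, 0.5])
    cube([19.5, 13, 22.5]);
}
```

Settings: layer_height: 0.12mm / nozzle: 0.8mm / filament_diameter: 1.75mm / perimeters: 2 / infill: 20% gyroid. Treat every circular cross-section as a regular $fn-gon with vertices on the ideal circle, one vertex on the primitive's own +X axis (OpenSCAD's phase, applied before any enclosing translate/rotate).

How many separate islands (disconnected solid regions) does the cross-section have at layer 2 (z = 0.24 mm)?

At z = 0.24 mm: the r=4 cylinder gives a regular 24-gon of circumradius 4 (constant along its height); the cube at (8.5, 10.5) does not reach this height (z outside [0.5, 23]); Taking the first minus the rest: none of the subtracted shapes is present at this height, so the r=4 cylinder is unchanged — 1 connected region. Overall, the cross-section is a single solid region. Island count = 1.

1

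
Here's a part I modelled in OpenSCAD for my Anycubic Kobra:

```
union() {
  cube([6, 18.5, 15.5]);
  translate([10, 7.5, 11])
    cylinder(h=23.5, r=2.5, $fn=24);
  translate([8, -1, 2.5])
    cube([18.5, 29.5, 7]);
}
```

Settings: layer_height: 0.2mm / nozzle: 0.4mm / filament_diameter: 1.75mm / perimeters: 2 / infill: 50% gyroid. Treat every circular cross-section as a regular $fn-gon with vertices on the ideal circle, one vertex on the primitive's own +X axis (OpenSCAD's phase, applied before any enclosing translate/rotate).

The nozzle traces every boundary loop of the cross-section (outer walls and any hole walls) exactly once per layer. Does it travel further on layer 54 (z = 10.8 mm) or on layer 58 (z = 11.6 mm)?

Layer 54 (z = 10.8): the cube is present — its section is the full 6×18.5 rectangle (perimeter 49.00 mm); the cylinder at (10, 7.5) does not reach this height (z outside [11, 34.5]); the cube at (8, -1) does not reach this height (z outside [2.5, 9.5]); Merging all regions: only the 6×18.5 cube is present, so the union is just that shape — boundary = 49.00 mm. So its perimeter = 49.00 mm. Layer 58 (z = 11.6): the cube is present — its section is the full 6×18.5 rectangle (perimeter 49.00 mm); the r=2.5 cylinder at (10, 7.5) contributes a regular 24-gon of circumradius 2.5 (perimeter = 2·24·2.500·sin(180°/24) = 15.66 mm); the cube at (8, -1) is not intersected at this z (z outside [2.5, 9.5]); Merging all regions: the 2 present regions are separate (no shared area or edge), so areas and boundary lengths simply add and each stays a separate island — boundary = 64.66 mm. So its perimeter = 64.66 mm. Layer 58 is larger (64.66 vs 49.00 mm).

layer 58 (z = 11.6 mm)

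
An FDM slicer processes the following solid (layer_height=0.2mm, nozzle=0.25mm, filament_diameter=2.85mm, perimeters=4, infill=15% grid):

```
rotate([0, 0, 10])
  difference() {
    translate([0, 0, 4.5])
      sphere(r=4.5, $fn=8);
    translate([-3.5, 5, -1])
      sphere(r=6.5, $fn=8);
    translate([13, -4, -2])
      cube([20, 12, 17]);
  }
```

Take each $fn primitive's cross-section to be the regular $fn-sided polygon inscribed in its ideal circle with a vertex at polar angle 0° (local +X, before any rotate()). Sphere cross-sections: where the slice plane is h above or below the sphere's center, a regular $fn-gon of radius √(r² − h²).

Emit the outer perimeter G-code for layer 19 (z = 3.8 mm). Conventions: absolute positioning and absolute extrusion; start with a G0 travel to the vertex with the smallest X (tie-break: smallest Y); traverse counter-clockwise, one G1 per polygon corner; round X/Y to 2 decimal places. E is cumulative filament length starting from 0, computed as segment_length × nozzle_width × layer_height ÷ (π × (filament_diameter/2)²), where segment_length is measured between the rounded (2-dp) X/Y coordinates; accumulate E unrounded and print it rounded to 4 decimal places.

G0 X-4.38 Y-0.77 Z3.80
G1 X-2.55 Y-3.64 E0.0267
G1 X0.77 Y-4.38 E0.0533
G1 X3.64 Y-2.55 E0.0800
G1 X4.38 Y0.77 E0.1067
G1 X2.55 Y3.64 E0.1334
G1 X-0.18 Y4.25 E0.1553
G1 X-0.72 Y1.80 E0.1749
G1 X-3.55 Y0.00 E0.2012
G1 X-4.18 Y0.14 E0.2063
G1 X-4.38 Y-0.77 E0.2136

At z = 3.8 mm: the sphere: section is a regular 8-gon, circumradius = √(r²−h²) = √(4.5²−0.7²) = 4.445; the r=6.5 sphere at (-3.5, 5) contributes a regular 8-gon of circumradius √(6.5²−4.8²) = 4.383; the cube at (13, -4) is present — its section is the full 20×12 rectangle; Taking the first minus the rest: starting from the r=4.5 sphere, the r=6.5 sphere at (-3.5, 5) partially overlaps it — only the 8.97 mm² overlap (of its 54.33 mm²) is removed, clipping the outline; the 20×12 cube at (13, -4) misses the remaining region (no effect) — 1 connected region; (rotated 10° about Z; rotation is an isometry so areas/perimeters/island counts are preserved). The outline is a single polygon with 10 vertices. Extrusion per mm of travel: 0.25 × 0.2 / (π × 1.425²) = 0.007838. Accumulating E over each segment gives final E = 0.2136.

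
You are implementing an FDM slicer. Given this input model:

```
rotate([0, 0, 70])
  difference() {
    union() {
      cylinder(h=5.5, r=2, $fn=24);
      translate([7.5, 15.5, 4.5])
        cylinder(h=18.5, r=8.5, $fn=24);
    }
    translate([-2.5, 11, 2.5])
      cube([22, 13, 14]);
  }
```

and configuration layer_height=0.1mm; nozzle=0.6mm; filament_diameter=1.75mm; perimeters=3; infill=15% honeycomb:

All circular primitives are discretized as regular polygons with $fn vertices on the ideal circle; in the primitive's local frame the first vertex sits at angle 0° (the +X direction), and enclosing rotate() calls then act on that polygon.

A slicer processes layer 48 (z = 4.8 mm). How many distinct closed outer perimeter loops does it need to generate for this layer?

At z = 4.8 mm: the r=2 cylinder contributes a regular 24-gon of circumradius 2; the r=8.5 cylinder at (7.5, 15.5) gives a regular 24-gon of circumradius 8.5 (constant along its height); Combining (union): the 2 present regions are separate (no shared area or edge), so areas and boundary lengths simply add and each stays a separate island — 2 connected regions; the cube at (-2.5, 11) (footprint 22×13) is included at this height; After the difference (first − rest): starting from the result so far, the 22×13 cube at (-2.5, 11) partially overlaps it — only the 184.52 mm² overlap (of its 286.00 mm²) is removed, clipping the outline — 2 connected regions; (whole slice rotated 70° about Z — lengths, areas and connectivity unchanged). The result has 2 disconnected regions.

2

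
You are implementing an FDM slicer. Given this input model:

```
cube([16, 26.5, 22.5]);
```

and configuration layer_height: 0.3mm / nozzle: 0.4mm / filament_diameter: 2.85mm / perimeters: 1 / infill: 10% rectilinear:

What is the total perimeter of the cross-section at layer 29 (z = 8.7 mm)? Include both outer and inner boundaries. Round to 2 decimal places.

85.00 mm

At z = 8.7 mm: the cube (footprint 16×26.5) is included at this height (perimeter 85.00 mm). Overall, the cross-section is a single solid region. Total boundary length (outer) = 85.00 mm.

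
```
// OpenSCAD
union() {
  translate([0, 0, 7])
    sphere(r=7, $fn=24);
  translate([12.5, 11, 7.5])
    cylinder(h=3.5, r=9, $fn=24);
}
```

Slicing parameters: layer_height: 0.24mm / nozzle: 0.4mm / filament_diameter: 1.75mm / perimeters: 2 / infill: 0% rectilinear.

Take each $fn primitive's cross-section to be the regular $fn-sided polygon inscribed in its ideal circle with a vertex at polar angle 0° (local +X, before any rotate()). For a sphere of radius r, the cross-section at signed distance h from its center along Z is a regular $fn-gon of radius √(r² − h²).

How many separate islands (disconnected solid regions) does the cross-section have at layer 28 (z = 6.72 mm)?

At z = 6.72 mm: the sphere: section is a regular 24-gon, circumradius = √(r²−h²) = √(7²−0.28²) = 6.994; the cylinder at (12.5, 11) is absent (z outside [7.5, 11]); Taking the union: only the r=7 sphere is present, so the union is just that shape — 1 connected region. Overall, the cross-section is a single solid region. Island count = 1.

1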